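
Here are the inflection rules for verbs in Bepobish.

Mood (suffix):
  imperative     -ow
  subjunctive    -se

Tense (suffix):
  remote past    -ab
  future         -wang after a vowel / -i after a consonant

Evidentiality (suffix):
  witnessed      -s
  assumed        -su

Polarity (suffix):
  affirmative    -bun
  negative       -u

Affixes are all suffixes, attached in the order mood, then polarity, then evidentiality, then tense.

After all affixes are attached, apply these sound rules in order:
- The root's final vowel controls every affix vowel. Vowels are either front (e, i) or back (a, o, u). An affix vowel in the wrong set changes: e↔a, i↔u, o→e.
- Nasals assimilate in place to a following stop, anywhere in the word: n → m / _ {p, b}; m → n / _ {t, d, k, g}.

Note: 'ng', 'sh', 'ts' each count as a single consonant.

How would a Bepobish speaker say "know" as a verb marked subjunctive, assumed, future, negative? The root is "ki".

Attach mood subjunctive -se → kise.
Attach polarity negative -u → kiseu.
Attach evidentiality assumed -su → kiseusu.
Attach tense future -wang (after vowel 'u') → kiseusuwang.
Apply vowel harmony: kiseusuwang → kiseisiweng.
Nasal assimilation: no change.

kiseisiweng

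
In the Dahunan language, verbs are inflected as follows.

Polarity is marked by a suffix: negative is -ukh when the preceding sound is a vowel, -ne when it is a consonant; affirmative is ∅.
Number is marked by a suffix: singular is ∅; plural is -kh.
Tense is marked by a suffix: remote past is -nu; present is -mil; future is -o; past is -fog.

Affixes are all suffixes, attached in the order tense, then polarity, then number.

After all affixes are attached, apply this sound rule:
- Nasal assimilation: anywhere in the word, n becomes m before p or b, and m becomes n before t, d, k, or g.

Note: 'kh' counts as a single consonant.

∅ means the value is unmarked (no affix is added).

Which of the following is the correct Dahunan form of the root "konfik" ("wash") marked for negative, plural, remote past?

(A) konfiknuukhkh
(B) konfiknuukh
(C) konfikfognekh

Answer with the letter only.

A

Attach tense remote past -nu → konfiknu.
Attach polarity negative -ukh (after vowel 'u') → konfiknuukh.
Attach number plural -kh → konfiknuukhkh.
Nasal assimilation: no change.
So the correct form is konfiknuukhkh, option (A).
(B) konfiknuukh is wrong: it uses singular instead of plural for number.
(C) konfikfognekh is wrong: it uses past instead of remote past for tense.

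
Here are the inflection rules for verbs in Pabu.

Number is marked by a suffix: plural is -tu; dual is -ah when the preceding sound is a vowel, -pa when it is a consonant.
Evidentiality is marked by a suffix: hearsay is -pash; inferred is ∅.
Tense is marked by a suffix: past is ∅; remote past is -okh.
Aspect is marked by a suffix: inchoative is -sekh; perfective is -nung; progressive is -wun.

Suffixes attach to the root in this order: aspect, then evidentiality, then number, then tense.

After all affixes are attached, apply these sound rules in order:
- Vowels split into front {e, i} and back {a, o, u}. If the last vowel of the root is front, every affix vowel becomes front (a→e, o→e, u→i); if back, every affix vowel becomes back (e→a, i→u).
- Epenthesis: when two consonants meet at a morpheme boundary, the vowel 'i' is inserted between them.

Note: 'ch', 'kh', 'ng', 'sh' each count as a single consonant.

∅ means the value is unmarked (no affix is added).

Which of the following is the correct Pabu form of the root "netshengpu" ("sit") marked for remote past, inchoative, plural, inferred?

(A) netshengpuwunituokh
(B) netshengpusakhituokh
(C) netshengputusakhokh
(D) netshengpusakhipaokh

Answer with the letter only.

B

Attach aspect inchoative -sekh → netshengpusekh.
evidentiality = inferred: zero marking, form stays netshengpusekh.
Attach number plural -tu → netshengpusekhtu.
Attach tense remote past -okh → netshengpusekhtuokh.
Apply vowel harmony: netshengpusekhtuokh → netshengpusakhtuokh.
Apply epenthesis: netshengpusakhtuokh → netshengpusakhituokh.
So the correct form is netshengpusakhituokh, option (B).
(D) netshengpusakhipaokh is wrong: it uses dual instead of plural for number.
(A) netshengpuwunituokh is wrong: it uses progressive instead of inchoative for aspect.
(C) netshengputusakhokh is wrong: it has the affixes in the wrong order.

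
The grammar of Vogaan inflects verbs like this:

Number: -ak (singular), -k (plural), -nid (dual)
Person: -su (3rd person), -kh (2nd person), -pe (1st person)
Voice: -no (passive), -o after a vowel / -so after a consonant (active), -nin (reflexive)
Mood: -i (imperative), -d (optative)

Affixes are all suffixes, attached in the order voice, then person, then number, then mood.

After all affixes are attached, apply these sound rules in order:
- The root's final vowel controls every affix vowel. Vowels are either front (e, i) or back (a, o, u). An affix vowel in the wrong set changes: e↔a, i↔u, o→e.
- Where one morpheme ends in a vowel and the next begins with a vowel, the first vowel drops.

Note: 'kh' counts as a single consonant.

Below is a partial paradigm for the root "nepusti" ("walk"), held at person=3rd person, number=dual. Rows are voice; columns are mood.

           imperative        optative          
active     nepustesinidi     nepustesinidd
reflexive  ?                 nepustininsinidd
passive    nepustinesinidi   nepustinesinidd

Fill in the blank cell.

Attach voice reflexive -nin → nepustinin.
Attach person 3rd person -su → nepustininsu.
Attach number dual -nid → nepustininsunid.
Attach mood imperative -i → nepustininsunidi.
Apply vowel harmony: nepustininsunidi → nepustininsinidi.
Vowel deletion: no change.

nepustininsinidi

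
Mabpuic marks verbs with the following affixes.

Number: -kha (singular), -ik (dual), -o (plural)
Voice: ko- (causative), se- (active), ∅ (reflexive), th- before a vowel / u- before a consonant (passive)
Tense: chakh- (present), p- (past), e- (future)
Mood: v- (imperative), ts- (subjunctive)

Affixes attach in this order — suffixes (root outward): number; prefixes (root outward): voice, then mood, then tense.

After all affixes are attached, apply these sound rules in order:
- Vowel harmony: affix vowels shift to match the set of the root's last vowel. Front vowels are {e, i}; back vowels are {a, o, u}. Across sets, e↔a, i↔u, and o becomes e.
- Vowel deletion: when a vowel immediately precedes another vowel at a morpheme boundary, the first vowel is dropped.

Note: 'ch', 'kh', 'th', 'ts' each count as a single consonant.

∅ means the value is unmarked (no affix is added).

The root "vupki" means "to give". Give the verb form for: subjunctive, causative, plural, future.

etskevupke

Attach voice causative ko- → kovupki.
Attach mood subjunctive ts- → tskovupki.
Attach number plural -o → tskovupkio.
Attach tense future e- → etskovupkio.
Apply vowel harmony: etskovupkio → etskevupkie.
Apply vowel deletion: etskevupkie → etskevupke.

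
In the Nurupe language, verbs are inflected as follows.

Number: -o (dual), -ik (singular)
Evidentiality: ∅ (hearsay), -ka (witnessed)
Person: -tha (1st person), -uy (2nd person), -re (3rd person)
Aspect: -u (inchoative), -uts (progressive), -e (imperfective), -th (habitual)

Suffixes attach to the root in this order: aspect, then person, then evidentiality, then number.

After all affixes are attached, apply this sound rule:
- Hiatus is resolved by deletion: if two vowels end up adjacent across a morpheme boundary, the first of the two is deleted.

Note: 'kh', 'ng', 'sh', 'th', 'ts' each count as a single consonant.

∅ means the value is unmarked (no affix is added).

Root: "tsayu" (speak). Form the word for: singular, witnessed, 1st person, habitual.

Attach aspect habitual -th → tsayuth.
Attach person 1st person -tha → tsayuththa.
Attach evidentiality witnessed -ka → tsayuththaka.
Attach number singular -ik → tsayuththakaik.
Apply vowel deletion: tsayuththakaik → tsayuththakik.

tsayuththakik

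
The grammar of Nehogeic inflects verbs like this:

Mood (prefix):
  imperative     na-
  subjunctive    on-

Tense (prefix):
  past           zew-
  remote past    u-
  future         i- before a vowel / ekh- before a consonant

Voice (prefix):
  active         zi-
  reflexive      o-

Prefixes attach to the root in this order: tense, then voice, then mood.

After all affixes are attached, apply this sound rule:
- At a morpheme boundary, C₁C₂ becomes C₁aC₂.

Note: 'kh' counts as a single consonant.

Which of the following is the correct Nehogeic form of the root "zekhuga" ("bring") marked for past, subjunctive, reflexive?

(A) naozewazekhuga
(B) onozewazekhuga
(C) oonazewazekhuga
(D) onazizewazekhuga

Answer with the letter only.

Attach tense past zew- → zewzekhuga.
Attach voice reflexive o- → ozewzekhuga.
Attach mood subjunctive on- → onozewzekhuga.
Apply epenthesis: onozewzekhuga → onozewazekhuga.
So the correct form is onozewazekhuga, option (B).
(D) onazizewazekhuga is wrong: it uses active instead of reflexive for voice.
(C) oonazewazekhuga is wrong: it has the affixes in the wrong order.
(A) naozewazekhuga is wrong: it uses imperative instead of subjunctive for mood.

B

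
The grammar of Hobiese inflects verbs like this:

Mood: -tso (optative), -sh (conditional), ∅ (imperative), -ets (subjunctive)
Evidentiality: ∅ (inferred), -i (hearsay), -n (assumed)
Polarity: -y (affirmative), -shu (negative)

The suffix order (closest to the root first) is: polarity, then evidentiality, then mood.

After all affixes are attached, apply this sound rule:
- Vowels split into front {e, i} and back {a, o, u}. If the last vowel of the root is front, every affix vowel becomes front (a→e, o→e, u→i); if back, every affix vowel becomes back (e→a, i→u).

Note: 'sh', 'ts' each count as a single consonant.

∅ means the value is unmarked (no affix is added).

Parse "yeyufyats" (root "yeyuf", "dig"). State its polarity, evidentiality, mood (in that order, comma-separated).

affirmative, inferred, subjunctive

Segment: yeyuf-y-ets.
polarity: -y → affirmative.
evidentiality: ∅ → inferred.
mood: -ets → subjunctive.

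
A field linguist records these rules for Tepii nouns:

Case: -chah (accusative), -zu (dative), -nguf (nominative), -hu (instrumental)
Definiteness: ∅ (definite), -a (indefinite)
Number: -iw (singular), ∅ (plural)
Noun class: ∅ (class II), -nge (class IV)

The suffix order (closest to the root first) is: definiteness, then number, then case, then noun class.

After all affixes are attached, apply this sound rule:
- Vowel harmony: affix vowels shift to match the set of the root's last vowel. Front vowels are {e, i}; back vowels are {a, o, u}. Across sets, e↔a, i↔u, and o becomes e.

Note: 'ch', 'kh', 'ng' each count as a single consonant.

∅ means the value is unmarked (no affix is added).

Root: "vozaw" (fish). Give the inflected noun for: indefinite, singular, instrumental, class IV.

Attach definiteness indefinite -a → vozawa.
Attach number singular -iw → vozawaiw.
Attach case instrumental -hu → vozawaiwhu.
Attach noun class class IV -nge → vozawaiwhunge.
Apply vowel harmony: vozawaiwhunge → vozawauwhunga.

vozawauwhunga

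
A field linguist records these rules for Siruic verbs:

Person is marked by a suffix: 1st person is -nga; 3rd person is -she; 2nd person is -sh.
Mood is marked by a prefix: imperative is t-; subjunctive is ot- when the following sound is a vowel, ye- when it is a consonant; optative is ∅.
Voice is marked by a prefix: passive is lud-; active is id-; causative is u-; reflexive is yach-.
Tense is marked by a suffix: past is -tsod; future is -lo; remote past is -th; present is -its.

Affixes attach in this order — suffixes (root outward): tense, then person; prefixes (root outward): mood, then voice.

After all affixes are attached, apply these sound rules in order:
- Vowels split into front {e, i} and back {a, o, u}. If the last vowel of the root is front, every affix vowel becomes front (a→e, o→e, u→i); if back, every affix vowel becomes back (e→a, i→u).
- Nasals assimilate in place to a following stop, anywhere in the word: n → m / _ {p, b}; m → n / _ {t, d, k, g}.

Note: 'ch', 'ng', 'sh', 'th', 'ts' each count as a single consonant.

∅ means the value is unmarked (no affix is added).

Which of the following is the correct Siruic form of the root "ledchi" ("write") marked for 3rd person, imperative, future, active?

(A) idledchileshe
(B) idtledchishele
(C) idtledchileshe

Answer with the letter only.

Attach tense future -lo → ledchilo.
Attach mood imperative t- → tledchilo.
Attach person 3rd person -she → tledchiloshe.
Attach voice active id- → idtledchiloshe.
Apply vowel harmony: idtledchiloshe → idtledchileshe.
Nasal assimilation: no change.
So the correct form is idtledchileshe, option (C).
(A) idledchileshe is wrong: it uses optative instead of imperative for mood.
(B) idtledchishele is wrong: it has the affixes in the wrong order.

C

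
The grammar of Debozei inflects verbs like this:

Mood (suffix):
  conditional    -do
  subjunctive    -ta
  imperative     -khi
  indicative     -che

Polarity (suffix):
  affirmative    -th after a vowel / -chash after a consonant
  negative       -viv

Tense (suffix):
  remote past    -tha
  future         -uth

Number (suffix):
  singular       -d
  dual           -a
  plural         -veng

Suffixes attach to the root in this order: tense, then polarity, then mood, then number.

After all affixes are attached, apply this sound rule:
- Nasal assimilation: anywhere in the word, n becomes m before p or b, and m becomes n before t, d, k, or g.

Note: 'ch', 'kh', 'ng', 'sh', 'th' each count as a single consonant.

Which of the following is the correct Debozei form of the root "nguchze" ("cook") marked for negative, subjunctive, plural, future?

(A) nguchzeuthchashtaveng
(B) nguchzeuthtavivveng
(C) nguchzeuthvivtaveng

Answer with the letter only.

Attach tense future -uth → nguchzeuth.
Attach polarity negative -viv → nguchzeuthviv.
Attach mood subjunctive -ta → nguchzeuthvivta.
Attach number plural -veng → nguchzeuthvivtaveng.
Nasal assimilation: no change.
So the correct form is nguchzeuthvivtaveng, option (C).
(B) nguchzeuthtavivveng is wrong: it has the affixes in the wrong order.
(A) nguchzeuthchashtaveng is wrong: it uses affirmative instead of negative for polarity.

C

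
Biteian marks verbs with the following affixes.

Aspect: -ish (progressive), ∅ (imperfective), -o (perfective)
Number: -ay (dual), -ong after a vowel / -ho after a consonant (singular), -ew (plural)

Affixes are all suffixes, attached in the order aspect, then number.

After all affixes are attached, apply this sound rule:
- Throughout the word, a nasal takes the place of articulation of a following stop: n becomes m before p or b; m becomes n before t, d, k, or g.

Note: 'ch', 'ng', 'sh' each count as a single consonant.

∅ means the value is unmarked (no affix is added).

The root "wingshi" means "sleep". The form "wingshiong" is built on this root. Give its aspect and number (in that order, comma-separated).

imperfective, singular

Segment: wingshi-ong.
aspect: ∅ → imperfective.
number: -ong/ho → singular.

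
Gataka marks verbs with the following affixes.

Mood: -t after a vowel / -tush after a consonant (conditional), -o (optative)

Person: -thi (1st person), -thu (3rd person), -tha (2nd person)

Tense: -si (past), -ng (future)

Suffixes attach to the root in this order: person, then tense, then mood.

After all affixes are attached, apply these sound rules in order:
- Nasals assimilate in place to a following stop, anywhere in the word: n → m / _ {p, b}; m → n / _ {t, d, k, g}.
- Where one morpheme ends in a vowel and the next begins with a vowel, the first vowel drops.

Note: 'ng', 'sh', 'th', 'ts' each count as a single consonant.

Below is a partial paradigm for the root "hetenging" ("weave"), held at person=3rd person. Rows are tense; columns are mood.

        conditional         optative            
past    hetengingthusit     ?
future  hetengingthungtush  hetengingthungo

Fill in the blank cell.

hetengingthuso

Attach person 3rd person -thu → hetengingthu.
Attach tense past -si → hetengingthusi.
Attach mood optative -o → hetengingthusio.
Nasal assimilation: no change.
Apply vowel deletion: hetengingthusio → hetengingthuso.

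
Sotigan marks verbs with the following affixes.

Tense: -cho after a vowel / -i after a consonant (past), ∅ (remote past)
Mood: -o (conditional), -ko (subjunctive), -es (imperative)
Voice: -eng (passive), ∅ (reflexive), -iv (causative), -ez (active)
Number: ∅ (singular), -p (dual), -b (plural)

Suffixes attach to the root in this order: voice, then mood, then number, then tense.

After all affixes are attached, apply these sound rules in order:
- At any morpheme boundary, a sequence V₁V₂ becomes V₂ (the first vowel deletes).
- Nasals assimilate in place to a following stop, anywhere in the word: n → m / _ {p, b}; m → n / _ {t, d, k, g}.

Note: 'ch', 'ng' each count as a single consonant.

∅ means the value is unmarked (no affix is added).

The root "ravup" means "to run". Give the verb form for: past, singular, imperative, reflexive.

voice = reflexive: zero marking, form stays ravup.
Attach mood imperative -es → ravupes.
number = singular: zero marking, form stays ravupes.
Attach tense past -i (after consonant 's') → ravupesi.
Vowel deletion: no change.
Nasal assimilation: no change.

ravupesi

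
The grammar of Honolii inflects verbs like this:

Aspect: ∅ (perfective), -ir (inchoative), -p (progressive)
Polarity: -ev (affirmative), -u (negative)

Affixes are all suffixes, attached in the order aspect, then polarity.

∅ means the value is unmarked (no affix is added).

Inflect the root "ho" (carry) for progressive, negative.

Attach aspect progressive -p → hop.
Attach polarity negative -u → hopu.

hopu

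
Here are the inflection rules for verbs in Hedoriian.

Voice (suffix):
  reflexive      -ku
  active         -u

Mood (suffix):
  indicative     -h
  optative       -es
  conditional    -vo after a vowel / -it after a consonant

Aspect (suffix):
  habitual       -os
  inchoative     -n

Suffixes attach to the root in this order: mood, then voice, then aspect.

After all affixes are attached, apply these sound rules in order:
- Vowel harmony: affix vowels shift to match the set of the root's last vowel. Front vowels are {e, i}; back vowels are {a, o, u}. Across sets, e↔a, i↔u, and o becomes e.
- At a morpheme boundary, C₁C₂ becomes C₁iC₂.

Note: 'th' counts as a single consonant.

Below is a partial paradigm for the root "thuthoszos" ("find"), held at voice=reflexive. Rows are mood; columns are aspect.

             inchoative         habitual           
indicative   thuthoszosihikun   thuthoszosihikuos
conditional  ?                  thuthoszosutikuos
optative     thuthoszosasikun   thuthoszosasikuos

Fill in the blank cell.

Attach mood conditional -it (after consonant 's') → thuthoszosit.
Attach voice reflexive -ku → thuthoszositku.
Attach aspect inchoative -n → thuthoszositkun.
Apply vowel harmony: thuthoszositkun → thuthoszosutkun.
Apply epenthesis: thuthoszosutkun → thuthoszosutikun.

thuthoszosutikun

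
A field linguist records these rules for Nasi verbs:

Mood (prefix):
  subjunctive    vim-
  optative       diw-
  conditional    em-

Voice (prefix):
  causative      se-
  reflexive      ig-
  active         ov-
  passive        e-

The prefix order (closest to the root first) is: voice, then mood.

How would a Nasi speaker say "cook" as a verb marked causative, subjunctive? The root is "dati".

Attach voice causative se- → sedati.
Attach mood subjunctive vim- → vimsedati.

vimsedati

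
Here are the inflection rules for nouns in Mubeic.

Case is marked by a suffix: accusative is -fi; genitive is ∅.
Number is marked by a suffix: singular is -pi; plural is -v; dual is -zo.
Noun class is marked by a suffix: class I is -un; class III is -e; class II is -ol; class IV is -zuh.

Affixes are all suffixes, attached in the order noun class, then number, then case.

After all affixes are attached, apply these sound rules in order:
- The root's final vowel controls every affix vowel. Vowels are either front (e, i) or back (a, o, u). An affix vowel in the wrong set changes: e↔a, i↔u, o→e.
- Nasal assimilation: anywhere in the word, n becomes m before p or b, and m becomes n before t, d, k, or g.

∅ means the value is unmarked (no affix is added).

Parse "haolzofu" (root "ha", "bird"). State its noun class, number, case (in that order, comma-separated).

class II, dual, accusative

Segment: ha-ol-zo-fi.
noun class: -ol → class II.
number: -zo → dual.
case: -fi → accusative.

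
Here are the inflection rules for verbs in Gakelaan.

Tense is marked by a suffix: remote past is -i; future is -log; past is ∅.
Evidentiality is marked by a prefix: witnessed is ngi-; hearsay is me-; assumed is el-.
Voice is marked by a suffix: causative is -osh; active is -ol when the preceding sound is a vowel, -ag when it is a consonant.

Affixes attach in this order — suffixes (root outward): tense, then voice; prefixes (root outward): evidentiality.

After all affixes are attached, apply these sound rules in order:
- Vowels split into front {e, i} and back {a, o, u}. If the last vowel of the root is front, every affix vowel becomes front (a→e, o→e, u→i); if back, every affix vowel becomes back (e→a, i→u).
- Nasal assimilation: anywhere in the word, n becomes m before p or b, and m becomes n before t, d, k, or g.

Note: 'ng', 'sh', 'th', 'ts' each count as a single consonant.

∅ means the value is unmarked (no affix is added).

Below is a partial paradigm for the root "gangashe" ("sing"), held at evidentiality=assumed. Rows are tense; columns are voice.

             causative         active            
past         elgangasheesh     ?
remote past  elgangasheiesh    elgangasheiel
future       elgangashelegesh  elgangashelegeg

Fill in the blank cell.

elgangasheel

tense = past: zero marking, form stays gangashe.
Attach voice active -ol (after vowel 'e') → gangasheol.
Attach evidentiality assumed el- → elgangasheol.
Apply vowel harmony: elgangasheol → elgangasheel.
Nasal assimilation: no change.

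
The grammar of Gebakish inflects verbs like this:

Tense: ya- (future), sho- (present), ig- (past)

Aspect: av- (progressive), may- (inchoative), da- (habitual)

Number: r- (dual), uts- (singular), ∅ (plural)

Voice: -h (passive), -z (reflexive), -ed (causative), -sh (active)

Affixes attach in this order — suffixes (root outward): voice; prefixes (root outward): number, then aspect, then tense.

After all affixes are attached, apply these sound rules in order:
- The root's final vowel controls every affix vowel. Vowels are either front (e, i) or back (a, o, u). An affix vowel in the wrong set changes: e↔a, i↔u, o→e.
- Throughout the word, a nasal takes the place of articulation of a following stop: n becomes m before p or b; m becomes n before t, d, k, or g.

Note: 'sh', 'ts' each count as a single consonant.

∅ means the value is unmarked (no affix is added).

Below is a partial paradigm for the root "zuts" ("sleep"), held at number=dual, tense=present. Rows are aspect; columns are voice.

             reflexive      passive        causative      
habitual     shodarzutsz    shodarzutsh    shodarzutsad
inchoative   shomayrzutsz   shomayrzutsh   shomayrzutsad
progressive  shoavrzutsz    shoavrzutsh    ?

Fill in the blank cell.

Attach voice causative -ed → zutsed.
Attach number dual r- → rzutsed.
Attach aspect progressive av- → avrzutsed.
Attach tense present sho- → shoavrzutsed.
Apply vowel harmony: shoavrzutsed → shoavrzutsad.
Nasal assimilation: no change.

shoavrzutsad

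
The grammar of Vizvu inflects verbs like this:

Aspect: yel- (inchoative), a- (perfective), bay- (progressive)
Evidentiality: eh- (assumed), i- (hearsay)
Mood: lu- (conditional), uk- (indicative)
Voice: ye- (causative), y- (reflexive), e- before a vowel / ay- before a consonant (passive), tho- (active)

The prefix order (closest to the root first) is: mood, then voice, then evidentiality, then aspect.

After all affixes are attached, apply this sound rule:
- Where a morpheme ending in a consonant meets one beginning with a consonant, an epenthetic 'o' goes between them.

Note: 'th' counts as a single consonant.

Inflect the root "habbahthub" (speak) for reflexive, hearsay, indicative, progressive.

Attach mood indicative uk- → ukhabbahthub.
Attach voice reflexive y- → yukhabbahthub.
Attach evidentiality hearsay i- → iyukhabbahthub.
Attach aspect progressive bay- → bayiyukhabbahthub.
Apply epenthesis: bayiyukhabbahthub → bayiyukohabbahthub.

bayiyukohabbahthub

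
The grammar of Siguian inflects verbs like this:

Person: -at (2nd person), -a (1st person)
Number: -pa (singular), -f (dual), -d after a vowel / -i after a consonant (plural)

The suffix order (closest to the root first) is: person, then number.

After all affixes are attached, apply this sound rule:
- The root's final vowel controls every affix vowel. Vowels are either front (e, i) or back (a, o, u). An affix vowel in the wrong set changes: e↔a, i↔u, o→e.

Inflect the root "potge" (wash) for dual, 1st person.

potgeef

Attach person 1st person -a → potgea.
Attach number dual -f → potgeaf.
Apply vowel harmony: potgeaf → potgeef.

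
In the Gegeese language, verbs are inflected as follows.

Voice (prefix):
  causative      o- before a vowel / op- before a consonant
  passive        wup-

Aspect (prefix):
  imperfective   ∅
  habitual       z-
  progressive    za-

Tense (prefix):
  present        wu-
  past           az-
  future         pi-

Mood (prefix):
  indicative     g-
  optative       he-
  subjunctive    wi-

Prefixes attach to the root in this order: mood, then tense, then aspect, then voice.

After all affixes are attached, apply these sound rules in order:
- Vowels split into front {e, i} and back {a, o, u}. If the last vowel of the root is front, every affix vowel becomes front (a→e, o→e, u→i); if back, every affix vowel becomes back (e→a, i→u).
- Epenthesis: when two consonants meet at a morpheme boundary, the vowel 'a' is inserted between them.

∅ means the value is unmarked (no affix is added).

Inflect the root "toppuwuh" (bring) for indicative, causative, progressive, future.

opazapugatoppuwuh

Attach mood indicative g- → gtoppuwuh.
Attach tense future pi- → pigtoppuwuh.
Attach aspect progressive za- → zapigtoppuwuh.
Attach voice causative op- (before consonant 'z') → opzapigtoppuwuh.
Apply vowel harmony: opzapigtoppuwuh → opzapugtoppuwuh.
Apply epenthesis: opzapugtoppuwuh → opazapugatoppuwuh.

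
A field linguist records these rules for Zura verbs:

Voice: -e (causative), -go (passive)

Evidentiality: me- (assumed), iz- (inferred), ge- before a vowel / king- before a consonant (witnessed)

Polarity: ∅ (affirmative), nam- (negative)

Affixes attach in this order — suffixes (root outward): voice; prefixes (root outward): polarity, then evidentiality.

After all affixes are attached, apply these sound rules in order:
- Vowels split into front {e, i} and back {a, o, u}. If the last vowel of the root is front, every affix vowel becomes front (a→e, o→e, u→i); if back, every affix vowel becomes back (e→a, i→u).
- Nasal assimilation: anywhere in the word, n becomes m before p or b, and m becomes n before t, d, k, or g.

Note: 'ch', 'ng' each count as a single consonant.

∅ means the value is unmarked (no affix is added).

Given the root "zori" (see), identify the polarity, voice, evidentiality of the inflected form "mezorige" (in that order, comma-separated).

Segment: me-zori-go.
polarity: ∅ → affirmative.
voice: -go → passive.
evidentiality: me- → assumed.

affirmative, passive, assumed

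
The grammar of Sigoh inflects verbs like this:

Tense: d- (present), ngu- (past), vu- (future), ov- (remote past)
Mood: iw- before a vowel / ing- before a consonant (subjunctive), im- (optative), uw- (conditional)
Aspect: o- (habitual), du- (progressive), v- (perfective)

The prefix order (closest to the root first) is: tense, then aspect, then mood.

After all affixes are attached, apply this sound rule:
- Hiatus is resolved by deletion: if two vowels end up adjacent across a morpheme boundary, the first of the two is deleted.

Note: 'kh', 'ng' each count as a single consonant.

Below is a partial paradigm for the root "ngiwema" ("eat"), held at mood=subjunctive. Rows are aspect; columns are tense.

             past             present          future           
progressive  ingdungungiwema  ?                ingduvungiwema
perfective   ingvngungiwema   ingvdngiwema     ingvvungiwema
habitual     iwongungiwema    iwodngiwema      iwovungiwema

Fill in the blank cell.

ingdudngiwema

Attach tense present d- → dngiwema.
Attach aspect progressive du- → dudngiwema.
Attach mood subjunctive ing- (before consonant 'd') → ingdudngiwema.
Vowel deletion: no change.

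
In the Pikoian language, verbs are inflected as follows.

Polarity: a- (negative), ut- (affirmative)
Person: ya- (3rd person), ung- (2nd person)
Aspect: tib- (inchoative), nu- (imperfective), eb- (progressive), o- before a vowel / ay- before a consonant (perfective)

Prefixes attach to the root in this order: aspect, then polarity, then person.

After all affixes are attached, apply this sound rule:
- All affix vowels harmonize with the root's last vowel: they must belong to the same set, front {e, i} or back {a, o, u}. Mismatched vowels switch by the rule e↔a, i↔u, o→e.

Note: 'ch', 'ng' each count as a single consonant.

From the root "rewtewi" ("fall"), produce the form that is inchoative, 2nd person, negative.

Attach aspect inchoative tib- → tibrewtewi.
Attach polarity negative a- → atibrewtewi.
Attach person 2nd person ung- → ungatibrewtewi.
Apply vowel harmony: ungatibrewtewi → ingetibrewtewi.

ingetibrewtewi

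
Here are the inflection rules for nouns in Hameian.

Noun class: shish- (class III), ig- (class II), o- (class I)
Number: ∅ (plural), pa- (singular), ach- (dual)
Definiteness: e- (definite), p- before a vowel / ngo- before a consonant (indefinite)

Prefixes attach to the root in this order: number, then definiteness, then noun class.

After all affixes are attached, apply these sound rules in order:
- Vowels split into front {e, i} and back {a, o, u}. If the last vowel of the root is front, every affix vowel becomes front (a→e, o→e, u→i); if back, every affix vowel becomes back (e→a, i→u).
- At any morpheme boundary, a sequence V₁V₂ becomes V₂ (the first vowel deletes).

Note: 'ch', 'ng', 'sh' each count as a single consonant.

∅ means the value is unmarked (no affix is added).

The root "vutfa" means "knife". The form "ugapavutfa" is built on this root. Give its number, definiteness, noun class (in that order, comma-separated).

singular, definite, class II

Segment: ig-e-pa-vutfa.
number: pa- → singular.
definiteness: e- → definite.
noun class: ig- → class II.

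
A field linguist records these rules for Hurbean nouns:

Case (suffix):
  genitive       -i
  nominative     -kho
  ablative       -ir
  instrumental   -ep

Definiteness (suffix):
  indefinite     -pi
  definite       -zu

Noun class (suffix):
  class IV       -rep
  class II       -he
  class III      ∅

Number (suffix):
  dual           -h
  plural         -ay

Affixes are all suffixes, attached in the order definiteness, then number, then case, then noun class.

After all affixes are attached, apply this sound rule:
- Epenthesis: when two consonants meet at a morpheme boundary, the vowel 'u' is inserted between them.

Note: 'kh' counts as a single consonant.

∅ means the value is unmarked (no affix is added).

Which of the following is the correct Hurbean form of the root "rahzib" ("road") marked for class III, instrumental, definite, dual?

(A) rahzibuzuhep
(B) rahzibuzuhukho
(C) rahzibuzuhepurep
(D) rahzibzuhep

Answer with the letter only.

A

Attach definiteness definite -zu → rahzibzu.
Attach number dual -h → rahzibzuh.
Attach case instrumental -ep → rahzibzuhep.
noun class = class III: zero marking, form stays rahzibzuhep.
Apply epenthesis: rahzibzuhep → rahzibuzuhep.
So the correct form is rahzibuzuhep, option (A).
(B) rahzibuzuhukho is wrong: it uses nominative instead of instrumental for case.
(D) rahzibzuhep is wrong: it fails to apply the sound rule(s).
(C) rahzibuzuhepurep is wrong: it uses class IV instead of class III for noun class.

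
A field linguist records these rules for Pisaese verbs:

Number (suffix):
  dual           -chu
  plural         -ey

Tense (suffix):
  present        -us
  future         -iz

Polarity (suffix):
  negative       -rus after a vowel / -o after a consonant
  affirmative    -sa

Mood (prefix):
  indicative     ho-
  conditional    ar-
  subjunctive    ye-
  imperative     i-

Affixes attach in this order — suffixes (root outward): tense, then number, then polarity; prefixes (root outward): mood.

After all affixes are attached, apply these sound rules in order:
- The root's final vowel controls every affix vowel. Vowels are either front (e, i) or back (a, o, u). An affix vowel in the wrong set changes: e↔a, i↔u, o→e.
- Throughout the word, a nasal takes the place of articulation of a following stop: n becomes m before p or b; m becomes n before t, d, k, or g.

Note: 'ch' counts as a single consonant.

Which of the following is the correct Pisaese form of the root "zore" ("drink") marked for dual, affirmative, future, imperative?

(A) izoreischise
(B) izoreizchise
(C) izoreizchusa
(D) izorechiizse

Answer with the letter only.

B

Attach mood imperative i- → izore.
Attach tense future -iz → izoreiz.
Attach number dual -chu → izoreizchu.
Attach polarity affirmative -sa → izoreizchusa.
Apply vowel harmony: izoreizchusa → izoreizchise.
Nasal assimilation: no change.
So the correct form is izoreizchise, option (B).
(D) izorechiizse is wrong: it has the affixes in the wrong order.
(C) izoreizchusa is wrong: it fails to apply the sound rule(s).
(A) izoreischise is wrong: it uses present instead of future for tense.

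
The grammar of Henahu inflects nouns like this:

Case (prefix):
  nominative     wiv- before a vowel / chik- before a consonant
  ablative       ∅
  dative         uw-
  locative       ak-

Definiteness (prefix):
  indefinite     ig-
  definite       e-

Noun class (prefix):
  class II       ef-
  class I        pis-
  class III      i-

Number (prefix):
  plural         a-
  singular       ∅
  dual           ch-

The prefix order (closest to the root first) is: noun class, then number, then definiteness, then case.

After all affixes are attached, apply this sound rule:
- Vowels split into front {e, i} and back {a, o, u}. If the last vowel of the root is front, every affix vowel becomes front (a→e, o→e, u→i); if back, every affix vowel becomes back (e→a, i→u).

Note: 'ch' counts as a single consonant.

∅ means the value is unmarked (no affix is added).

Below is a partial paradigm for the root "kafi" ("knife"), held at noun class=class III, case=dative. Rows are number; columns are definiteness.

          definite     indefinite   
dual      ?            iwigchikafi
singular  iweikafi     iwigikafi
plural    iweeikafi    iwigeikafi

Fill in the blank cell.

Attach noun class class III i- → ikafi.
Attach number dual ch- → chikafi.
Attach definiteness definite e- → echikafi.
Attach case dative uw- → uwechikafi.
Apply vowel harmony: uwechikafi → iwechikafi.

iwechikafi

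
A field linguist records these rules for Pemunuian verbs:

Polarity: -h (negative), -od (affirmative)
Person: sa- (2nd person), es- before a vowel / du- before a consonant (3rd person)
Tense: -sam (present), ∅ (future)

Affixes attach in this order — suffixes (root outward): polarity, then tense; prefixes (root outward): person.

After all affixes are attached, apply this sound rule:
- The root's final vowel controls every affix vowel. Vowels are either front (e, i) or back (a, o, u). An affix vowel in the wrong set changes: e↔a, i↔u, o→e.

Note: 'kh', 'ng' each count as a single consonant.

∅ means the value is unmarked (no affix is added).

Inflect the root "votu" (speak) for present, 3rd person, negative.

Attach person 3rd person du- (before consonant 'v') → duvotu.
Attach polarity negative -h → duvotuh.
Attach tense present -sam → duvotuhsam.
Vowel harmony: no change.

duvotuhsam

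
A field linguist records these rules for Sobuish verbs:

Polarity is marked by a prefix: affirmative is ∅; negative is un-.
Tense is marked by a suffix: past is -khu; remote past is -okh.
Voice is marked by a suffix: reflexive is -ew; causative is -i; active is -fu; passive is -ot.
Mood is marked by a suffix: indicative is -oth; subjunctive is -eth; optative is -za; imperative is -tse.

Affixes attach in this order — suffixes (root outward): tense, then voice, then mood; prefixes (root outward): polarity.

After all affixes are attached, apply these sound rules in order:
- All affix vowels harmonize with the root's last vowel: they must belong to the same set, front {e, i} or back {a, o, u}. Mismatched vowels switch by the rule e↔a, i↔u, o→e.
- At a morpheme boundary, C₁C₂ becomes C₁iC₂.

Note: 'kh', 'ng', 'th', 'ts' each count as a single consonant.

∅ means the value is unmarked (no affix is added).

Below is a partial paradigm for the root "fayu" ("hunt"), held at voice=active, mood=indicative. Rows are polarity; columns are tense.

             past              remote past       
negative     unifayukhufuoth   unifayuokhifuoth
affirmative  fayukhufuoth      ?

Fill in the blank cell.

fayuokhifuoth

polarity = affirmative: zero marking, form stays fayu.
Attach tense remote past -okh → fayuokh.
Attach voice active -fu → fayuokhfu.
Attach mood indicative -oth → fayuokhfuoth.
Vowel harmony: no change.
Apply epenthesis: fayuokhfuoth → fayuokhifuoth.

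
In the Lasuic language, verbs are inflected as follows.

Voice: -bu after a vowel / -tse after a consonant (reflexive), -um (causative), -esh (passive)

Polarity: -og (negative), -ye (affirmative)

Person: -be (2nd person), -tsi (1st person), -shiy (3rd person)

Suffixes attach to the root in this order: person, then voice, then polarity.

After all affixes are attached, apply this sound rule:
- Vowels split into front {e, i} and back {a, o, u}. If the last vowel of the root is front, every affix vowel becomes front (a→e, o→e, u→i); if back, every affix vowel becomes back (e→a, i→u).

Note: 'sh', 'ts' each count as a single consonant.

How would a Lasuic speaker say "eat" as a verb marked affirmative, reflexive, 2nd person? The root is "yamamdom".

Attach person 2nd person -be → yamamdombe.
Attach voice reflexive -bu (after vowel 'e') → yamamdombebu.
Attach polarity affirmative -ye → yamamdombebuye.
Apply vowel harmony: yamamdombebuye → yamamdombabuya.

yamamdombabuya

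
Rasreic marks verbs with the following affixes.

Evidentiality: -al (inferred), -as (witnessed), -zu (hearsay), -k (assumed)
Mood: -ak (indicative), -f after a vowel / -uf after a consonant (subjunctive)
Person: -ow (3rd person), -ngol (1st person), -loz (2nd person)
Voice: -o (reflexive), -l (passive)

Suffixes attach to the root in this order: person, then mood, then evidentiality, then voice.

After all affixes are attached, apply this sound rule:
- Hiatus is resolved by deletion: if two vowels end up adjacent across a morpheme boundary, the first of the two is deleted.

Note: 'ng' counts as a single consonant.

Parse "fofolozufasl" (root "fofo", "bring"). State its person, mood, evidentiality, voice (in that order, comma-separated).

2nd person, subjunctive, witnessed, passive

Segment: fofo-loz-uf-as-l.
person: -loz → 2nd person.
mood: -f/uf → subjunctive.
evidentiality: -as → witnessed.
voice: -l → passive.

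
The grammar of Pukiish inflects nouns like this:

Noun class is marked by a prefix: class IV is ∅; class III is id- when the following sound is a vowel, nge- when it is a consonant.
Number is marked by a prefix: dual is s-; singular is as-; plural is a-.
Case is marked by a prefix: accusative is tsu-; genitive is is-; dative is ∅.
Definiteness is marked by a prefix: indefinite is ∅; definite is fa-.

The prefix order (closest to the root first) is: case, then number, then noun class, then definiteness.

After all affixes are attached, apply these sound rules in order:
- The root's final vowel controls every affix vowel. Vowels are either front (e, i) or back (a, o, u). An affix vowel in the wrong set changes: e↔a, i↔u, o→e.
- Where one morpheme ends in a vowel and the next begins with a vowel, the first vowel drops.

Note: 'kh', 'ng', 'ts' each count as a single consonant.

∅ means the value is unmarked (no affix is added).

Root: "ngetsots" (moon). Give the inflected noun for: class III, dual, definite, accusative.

Attach case accusative tsu- → tsungetsots.
Attach number dual s- → stsungetsots.
Attach noun class class III nge- (before consonant 's') → ngestsungetsots.
Attach definiteness definite fa- → fangestsungetsots.
Apply vowel harmony: fangestsungetsots → fangastsungetsots.
Vowel deletion: no change.

fangastsungetsots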